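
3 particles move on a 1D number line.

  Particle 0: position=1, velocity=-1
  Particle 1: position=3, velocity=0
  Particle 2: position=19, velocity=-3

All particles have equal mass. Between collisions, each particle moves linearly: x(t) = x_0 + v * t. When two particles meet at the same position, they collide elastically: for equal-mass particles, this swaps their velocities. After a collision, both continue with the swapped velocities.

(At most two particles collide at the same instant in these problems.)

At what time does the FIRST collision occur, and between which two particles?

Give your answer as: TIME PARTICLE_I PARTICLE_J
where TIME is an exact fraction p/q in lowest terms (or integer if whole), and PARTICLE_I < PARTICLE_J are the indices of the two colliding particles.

Answer: 16/3 1 2

Derivation:
Pair (0,1): pos 1,3 vel -1,0 -> not approaching (rel speed -1 <= 0)
Pair (1,2): pos 3,19 vel 0,-3 -> gap=16, closing at 3/unit, collide at t=16/3
Earliest collision: t=16/3 between 1 and 2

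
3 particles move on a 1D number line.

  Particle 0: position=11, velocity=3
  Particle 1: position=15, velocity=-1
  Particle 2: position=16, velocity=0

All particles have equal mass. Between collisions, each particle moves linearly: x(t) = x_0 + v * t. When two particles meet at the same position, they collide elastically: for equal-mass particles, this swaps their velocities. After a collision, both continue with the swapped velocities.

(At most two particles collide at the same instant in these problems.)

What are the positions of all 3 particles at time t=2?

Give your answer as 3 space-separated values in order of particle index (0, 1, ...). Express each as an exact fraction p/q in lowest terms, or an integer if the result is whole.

Collision at t=1: particles 0 and 1 swap velocities; positions: p0=14 p1=14 p2=16; velocities now: v0=-1 v1=3 v2=0
Collision at t=5/3: particles 1 and 2 swap velocities; positions: p0=40/3 p1=16 p2=16; velocities now: v0=-1 v1=0 v2=3
Advance to t=2 (no further collisions before then); velocities: v0=-1 v1=0 v2=3; positions = 13 16 17

Answer: 13 16 17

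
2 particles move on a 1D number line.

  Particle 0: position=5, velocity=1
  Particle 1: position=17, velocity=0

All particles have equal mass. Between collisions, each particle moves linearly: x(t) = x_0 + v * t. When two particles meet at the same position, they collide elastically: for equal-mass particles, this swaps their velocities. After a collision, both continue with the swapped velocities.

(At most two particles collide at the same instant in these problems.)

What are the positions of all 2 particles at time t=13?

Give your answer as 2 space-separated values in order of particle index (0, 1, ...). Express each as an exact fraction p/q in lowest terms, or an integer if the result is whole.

Answer: 17 18

Derivation:
Collision at t=12: particles 0 and 1 swap velocities; positions: p0=17 p1=17; velocities now: v0=0 v1=1
Advance to t=13 (no further collisions before then); velocities: v0=0 v1=1; positions = 17 18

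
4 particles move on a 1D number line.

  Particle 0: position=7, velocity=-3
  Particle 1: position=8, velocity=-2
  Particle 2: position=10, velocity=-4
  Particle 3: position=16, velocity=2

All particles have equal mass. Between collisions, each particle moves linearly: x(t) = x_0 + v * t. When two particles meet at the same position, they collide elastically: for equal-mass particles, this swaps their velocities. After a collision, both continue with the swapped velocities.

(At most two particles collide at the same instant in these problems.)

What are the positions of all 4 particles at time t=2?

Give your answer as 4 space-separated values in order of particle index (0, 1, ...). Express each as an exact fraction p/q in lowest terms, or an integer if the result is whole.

Answer: 1 2 4 20

Derivation:
Collision at t=1: particles 1 and 2 swap velocities; positions: p0=4 p1=6 p2=6 p3=18; velocities now: v0=-3 v1=-4 v2=-2 v3=2
Advance to t=2 (no further collisions before then); velocities: v0=-3 v1=-4 v2=-2 v3=2; positions = 1 2 4 20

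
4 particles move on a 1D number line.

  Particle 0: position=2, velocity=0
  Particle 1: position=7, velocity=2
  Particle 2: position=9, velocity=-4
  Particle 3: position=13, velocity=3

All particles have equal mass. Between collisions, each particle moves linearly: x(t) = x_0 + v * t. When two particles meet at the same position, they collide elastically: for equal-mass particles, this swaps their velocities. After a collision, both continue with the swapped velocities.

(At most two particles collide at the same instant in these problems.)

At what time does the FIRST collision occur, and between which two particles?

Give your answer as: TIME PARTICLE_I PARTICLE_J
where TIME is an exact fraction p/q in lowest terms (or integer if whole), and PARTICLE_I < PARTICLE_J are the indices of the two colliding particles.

Pair (0,1): pos 2,7 vel 0,2 -> not approaching (rel speed -2 <= 0)
Pair (1,2): pos 7,9 vel 2,-4 -> gap=2, closing at 6/unit, collide at t=1/3
Pair (2,3): pos 9,13 vel -4,3 -> not approaching (rel speed -7 <= 0)
Earliest collision: t=1/3 between 1 and 2

Answer: 1/3 1 2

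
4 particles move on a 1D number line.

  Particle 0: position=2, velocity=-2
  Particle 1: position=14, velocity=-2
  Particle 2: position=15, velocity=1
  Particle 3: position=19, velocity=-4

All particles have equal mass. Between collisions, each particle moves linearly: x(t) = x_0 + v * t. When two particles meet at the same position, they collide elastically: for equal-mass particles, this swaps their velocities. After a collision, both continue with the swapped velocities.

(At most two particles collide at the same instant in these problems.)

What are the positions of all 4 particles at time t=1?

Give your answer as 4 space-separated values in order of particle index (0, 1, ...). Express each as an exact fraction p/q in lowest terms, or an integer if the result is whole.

Answer: 0 12 15 16

Derivation:
Collision at t=4/5: particles 2 and 3 swap velocities; positions: p0=2/5 p1=62/5 p2=79/5 p3=79/5; velocities now: v0=-2 v1=-2 v2=-4 v3=1
Advance to t=1 (no further collisions before then); velocities: v0=-2 v1=-2 v2=-4 v3=1; positions = 0 12 15 16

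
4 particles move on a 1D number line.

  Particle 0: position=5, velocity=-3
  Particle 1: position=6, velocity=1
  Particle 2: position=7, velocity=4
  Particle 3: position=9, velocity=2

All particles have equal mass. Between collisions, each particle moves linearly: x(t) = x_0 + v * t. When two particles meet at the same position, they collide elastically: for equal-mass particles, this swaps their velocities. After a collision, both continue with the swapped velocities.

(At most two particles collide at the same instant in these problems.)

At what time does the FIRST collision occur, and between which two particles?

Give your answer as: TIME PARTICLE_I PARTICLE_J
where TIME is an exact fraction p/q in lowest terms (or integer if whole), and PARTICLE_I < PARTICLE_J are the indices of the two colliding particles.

Pair (0,1): pos 5,6 vel -3,1 -> not approaching (rel speed -4 <= 0)
Pair (1,2): pos 6,7 vel 1,4 -> not approaching (rel speed -3 <= 0)
Pair (2,3): pos 7,9 vel 4,2 -> gap=2, closing at 2/unit, collide at t=1
Earliest collision: t=1 between 2 and 3

Answer: 1 2 3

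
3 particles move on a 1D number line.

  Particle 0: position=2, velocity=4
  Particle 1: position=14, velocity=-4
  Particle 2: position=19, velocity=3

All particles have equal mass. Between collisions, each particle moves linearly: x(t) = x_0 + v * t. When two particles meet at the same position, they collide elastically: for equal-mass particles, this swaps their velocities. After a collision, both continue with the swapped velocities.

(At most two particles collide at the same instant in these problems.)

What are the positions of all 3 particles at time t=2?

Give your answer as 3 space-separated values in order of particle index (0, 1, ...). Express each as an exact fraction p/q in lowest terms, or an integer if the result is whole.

Collision at t=3/2: particles 0 and 1 swap velocities; positions: p0=8 p1=8 p2=47/2; velocities now: v0=-4 v1=4 v2=3
Advance to t=2 (no further collisions before then); velocities: v0=-4 v1=4 v2=3; positions = 6 10 25

Answer: 6 10 25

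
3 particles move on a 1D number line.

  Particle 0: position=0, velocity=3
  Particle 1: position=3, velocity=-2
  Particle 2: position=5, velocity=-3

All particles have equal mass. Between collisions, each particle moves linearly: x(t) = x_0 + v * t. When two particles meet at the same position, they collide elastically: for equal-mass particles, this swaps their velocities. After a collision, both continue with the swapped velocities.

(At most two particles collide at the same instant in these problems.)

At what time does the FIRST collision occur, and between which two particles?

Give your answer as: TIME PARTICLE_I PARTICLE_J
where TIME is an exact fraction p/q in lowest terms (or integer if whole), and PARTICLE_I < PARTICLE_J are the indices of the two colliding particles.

Pair (0,1): pos 0,3 vel 3,-2 -> gap=3, closing at 5/unit, collide at t=3/5
Pair (1,2): pos 3,5 vel -2,-3 -> gap=2, closing at 1/unit, collide at t=2
Earliest collision: t=3/5 between 0 and 1

Answer: 3/5 0 1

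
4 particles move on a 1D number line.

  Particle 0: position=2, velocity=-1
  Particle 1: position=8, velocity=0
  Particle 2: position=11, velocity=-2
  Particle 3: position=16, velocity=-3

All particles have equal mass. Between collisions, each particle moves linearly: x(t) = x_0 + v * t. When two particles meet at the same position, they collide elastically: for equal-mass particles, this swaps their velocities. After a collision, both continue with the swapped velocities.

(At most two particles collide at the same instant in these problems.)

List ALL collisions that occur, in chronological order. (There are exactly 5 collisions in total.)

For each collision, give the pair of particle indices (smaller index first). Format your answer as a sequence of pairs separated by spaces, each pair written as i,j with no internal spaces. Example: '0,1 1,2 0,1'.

Collision at t=3/2: particles 1 and 2 swap velocities; positions: p0=1/2 p1=8 p2=8 p3=23/2; velocities now: v0=-1 v1=-2 v2=0 v3=-3
Collision at t=8/3: particles 2 and 3 swap velocities; positions: p0=-2/3 p1=17/3 p2=8 p3=8; velocities now: v0=-1 v1=-2 v2=-3 v3=0
Collision at t=5: particles 1 and 2 swap velocities; positions: p0=-3 p1=1 p2=1 p3=8; velocities now: v0=-1 v1=-3 v2=-2 v3=0
Collision at t=7: particles 0 and 1 swap velocities; positions: p0=-5 p1=-5 p2=-3 p3=8; velocities now: v0=-3 v1=-1 v2=-2 v3=0
Collision at t=9: particles 1 and 2 swap velocities; positions: p0=-11 p1=-7 p2=-7 p3=8; velocities now: v0=-3 v1=-2 v2=-1 v3=0

Answer: 1,2 2,3 1,2 0,1 1,2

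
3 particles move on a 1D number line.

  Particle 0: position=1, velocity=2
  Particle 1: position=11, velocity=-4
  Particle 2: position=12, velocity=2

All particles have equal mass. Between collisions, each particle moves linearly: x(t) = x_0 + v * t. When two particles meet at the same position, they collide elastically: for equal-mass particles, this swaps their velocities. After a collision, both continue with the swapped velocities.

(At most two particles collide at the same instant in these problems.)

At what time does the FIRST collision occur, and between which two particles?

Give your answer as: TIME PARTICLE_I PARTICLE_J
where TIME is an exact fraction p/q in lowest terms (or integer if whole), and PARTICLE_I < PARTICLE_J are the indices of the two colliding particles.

Pair (0,1): pos 1,11 vel 2,-4 -> gap=10, closing at 6/unit, collide at t=5/3
Pair (1,2): pos 11,12 vel -4,2 -> not approaching (rel speed -6 <= 0)
Earliest collision: t=5/3 between 0 and 1

Answer: 5/3 0 1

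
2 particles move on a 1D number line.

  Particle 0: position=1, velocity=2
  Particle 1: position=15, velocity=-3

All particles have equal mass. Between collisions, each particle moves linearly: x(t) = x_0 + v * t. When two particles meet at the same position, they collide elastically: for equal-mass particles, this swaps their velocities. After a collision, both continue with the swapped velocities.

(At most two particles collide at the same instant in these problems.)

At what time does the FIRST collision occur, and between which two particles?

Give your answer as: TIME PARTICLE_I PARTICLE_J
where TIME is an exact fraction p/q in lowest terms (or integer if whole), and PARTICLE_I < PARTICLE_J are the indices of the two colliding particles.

Answer: 14/5 0 1

Derivation:
Pair (0,1): pos 1,15 vel 2,-3 -> gap=14, closing at 5/unit, collide at t=14/5
Earliest collision: t=14/5 between 0 and 1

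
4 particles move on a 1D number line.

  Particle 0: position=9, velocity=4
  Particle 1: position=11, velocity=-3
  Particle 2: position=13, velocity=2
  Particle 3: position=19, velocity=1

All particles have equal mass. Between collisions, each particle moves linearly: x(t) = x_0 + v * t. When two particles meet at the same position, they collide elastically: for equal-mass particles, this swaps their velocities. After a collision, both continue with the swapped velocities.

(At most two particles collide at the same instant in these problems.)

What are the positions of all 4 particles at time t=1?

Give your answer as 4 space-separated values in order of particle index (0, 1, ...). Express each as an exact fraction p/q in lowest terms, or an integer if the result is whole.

Collision at t=2/7: particles 0 and 1 swap velocities; positions: p0=71/7 p1=71/7 p2=95/7 p3=135/7; velocities now: v0=-3 v1=4 v2=2 v3=1
Advance to t=1 (no further collisions before then); velocities: v0=-3 v1=4 v2=2 v3=1; positions = 8 13 15 20

Answer: 8 13 15 20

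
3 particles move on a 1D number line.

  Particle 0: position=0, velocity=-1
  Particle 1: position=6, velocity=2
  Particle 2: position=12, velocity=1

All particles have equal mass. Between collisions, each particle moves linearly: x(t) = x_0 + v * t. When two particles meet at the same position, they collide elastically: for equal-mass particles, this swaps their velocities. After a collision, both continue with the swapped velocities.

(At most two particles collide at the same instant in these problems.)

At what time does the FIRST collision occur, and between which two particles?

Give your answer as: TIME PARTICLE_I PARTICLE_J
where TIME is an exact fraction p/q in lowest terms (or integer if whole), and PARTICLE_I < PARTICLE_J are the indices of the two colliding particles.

Pair (0,1): pos 0,6 vel -1,2 -> not approaching (rel speed -3 <= 0)
Pair (1,2): pos 6,12 vel 2,1 -> gap=6, closing at 1/unit, collide at t=6
Earliest collision: t=6 between 1 and 2

Answer: 6 1 2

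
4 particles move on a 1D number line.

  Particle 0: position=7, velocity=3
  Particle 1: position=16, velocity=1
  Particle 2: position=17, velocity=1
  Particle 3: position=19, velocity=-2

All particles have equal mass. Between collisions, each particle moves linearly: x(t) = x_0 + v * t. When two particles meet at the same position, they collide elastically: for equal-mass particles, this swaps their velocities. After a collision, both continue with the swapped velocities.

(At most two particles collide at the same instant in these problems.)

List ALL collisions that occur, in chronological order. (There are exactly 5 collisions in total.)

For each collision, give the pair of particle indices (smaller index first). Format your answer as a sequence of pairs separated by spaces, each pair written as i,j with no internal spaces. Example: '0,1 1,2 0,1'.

Collision at t=2/3: particles 2 and 3 swap velocities; positions: p0=9 p1=50/3 p2=53/3 p3=53/3; velocities now: v0=3 v1=1 v2=-2 v3=1
Collision at t=1: particles 1 and 2 swap velocities; positions: p0=10 p1=17 p2=17 p3=18; velocities now: v0=3 v1=-2 v2=1 v3=1
Collision at t=12/5: particles 0 and 1 swap velocities; positions: p0=71/5 p1=71/5 p2=92/5 p3=97/5; velocities now: v0=-2 v1=3 v2=1 v3=1
Collision at t=9/2: particles 1 and 2 swap velocities; positions: p0=10 p1=41/2 p2=41/2 p3=43/2; velocities now: v0=-2 v1=1 v2=3 v3=1
Collision at t=5: particles 2 and 3 swap velocities; positions: p0=9 p1=21 p2=22 p3=22; velocities now: v0=-2 v1=1 v2=1 v3=3

Answer: 2,3 1,2 0,1 1,2 2,3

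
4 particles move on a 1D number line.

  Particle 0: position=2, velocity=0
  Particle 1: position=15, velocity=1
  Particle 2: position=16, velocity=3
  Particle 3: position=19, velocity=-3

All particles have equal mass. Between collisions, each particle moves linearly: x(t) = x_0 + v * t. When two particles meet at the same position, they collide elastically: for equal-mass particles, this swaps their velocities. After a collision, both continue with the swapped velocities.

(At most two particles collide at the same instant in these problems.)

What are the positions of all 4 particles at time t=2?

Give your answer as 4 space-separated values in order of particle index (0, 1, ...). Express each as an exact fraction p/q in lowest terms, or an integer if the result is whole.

Collision at t=1/2: particles 2 and 3 swap velocities; positions: p0=2 p1=31/2 p2=35/2 p3=35/2; velocities now: v0=0 v1=1 v2=-3 v3=3
Collision at t=1: particles 1 and 2 swap velocities; positions: p0=2 p1=16 p2=16 p3=19; velocities now: v0=0 v1=-3 v2=1 v3=3
Advance to t=2 (no further collisions before then); velocities: v0=0 v1=-3 v2=1 v3=3; positions = 2 13 17 22

Answer: 2 13 17 22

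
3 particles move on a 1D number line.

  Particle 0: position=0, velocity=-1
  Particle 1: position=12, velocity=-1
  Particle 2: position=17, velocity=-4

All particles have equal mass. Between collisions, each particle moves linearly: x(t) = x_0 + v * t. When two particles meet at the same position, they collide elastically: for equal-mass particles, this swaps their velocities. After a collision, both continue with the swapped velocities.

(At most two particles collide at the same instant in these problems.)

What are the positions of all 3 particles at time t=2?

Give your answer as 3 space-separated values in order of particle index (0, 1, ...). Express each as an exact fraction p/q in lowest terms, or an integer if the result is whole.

Answer: -2 9 10

Derivation:
Collision at t=5/3: particles 1 and 2 swap velocities; positions: p0=-5/3 p1=31/3 p2=31/3; velocities now: v0=-1 v1=-4 v2=-1
Advance to t=2 (no further collisions before then); velocities: v0=-1 v1=-4 v2=-1; positions = -2 9 10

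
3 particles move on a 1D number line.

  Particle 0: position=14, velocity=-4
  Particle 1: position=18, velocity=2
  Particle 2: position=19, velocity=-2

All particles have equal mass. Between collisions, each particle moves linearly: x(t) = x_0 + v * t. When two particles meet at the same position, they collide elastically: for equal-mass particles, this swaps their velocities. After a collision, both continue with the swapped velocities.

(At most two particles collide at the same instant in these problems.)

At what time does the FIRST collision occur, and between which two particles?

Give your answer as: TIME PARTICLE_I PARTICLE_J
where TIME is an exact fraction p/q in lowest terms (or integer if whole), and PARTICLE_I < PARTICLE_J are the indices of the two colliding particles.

Answer: 1/4 1 2

Derivation:
Pair (0,1): pos 14,18 vel -4,2 -> not approaching (rel speed -6 <= 0)
Pair (1,2): pos 18,19 vel 2,-2 -> gap=1, closing at 4/unit, collide at t=1/4
Earliest collision: t=1/4 between 1 and 2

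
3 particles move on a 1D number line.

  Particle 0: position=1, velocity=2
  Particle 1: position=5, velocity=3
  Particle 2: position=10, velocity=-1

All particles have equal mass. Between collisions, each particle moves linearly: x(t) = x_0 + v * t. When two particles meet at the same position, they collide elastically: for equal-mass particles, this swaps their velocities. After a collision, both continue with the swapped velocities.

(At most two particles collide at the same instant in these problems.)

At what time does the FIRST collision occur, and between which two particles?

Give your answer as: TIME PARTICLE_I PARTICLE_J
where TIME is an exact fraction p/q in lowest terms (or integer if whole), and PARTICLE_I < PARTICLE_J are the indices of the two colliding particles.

Answer: 5/4 1 2

Derivation:
Pair (0,1): pos 1,5 vel 2,3 -> not approaching (rel speed -1 <= 0)
Pair (1,2): pos 5,10 vel 3,-1 -> gap=5, closing at 4/unit, collide at t=5/4
Earliest collision: t=5/4 between 1 and 2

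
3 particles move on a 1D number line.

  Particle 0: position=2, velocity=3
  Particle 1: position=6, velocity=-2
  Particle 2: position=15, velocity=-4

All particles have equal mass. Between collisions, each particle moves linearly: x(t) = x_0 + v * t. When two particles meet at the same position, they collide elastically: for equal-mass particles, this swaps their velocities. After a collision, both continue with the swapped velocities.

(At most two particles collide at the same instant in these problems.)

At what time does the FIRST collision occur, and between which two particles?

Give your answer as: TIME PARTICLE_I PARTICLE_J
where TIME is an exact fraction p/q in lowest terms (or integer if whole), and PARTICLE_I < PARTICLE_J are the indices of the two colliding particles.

Answer: 4/5 0 1

Derivation:
Pair (0,1): pos 2,6 vel 3,-2 -> gap=4, closing at 5/unit, collide at t=4/5
Pair (1,2): pos 6,15 vel -2,-4 -> gap=9, closing at 2/unit, collide at t=9/2
Earliest collision: t=4/5 between 0 and 1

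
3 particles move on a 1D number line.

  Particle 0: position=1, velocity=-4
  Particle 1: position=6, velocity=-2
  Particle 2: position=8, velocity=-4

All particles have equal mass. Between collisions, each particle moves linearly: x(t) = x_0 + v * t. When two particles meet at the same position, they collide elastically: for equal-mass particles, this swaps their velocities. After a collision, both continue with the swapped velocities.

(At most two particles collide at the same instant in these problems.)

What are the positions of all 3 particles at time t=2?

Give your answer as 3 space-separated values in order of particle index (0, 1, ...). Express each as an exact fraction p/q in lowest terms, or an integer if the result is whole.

Collision at t=1: particles 1 and 2 swap velocities; positions: p0=-3 p1=4 p2=4; velocities now: v0=-4 v1=-4 v2=-2
Advance to t=2 (no further collisions before then); velocities: v0=-4 v1=-4 v2=-2; positions = -7 0 2

Answer: -7 0 2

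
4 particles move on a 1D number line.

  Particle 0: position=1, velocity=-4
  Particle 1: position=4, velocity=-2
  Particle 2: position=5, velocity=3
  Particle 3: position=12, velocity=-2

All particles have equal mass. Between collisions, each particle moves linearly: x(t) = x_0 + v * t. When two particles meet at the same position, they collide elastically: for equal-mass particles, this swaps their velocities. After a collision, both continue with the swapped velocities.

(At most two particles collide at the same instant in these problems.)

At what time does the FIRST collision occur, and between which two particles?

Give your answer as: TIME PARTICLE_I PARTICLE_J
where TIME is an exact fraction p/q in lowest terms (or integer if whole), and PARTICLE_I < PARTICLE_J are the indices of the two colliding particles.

Answer: 7/5 2 3

Derivation:
Pair (0,1): pos 1,4 vel -4,-2 -> not approaching (rel speed -2 <= 0)
Pair (1,2): pos 4,5 vel -2,3 -> not approaching (rel speed -5 <= 0)
Pair (2,3): pos 5,12 vel 3,-2 -> gap=7, closing at 5/unit, collide at t=7/5
Earliest collision: t=7/5 between 2 and 3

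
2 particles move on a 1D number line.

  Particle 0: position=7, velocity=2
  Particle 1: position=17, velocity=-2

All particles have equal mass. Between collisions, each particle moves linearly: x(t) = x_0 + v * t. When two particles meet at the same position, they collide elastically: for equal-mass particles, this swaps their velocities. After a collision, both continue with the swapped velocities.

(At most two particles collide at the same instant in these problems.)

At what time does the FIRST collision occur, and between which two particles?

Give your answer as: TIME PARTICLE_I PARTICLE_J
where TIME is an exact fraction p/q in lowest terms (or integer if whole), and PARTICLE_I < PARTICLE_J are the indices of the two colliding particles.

Pair (0,1): pos 7,17 vel 2,-2 -> gap=10, closing at 4/unit, collide at t=5/2
Earliest collision: t=5/2 between 0 and 1

Answer: 5/2 0 1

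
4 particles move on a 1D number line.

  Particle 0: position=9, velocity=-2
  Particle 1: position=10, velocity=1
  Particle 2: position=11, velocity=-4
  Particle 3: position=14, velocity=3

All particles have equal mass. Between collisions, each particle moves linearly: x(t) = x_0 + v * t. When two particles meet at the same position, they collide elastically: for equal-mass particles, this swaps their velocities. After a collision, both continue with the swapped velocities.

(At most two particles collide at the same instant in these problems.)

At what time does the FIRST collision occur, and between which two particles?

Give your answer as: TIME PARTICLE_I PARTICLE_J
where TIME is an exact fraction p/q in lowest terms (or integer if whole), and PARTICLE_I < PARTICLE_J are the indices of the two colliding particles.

Answer: 1/5 1 2

Derivation:
Pair (0,1): pos 9,10 vel -2,1 -> not approaching (rel speed -3 <= 0)
Pair (1,2): pos 10,11 vel 1,-4 -> gap=1, closing at 5/unit, collide at t=1/5
Pair (2,3): pos 11,14 vel -4,3 -> not approaching (rel speed -7 <= 0)
Earliest collision: t=1/5 between 1 and 2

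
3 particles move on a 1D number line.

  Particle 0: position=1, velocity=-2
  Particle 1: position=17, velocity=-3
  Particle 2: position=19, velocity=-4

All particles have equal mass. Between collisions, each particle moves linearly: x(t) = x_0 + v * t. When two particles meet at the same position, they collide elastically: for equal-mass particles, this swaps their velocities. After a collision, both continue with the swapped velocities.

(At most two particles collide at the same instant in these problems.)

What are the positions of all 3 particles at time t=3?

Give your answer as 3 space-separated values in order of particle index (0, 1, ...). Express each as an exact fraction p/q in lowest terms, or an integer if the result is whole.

Answer: -5 7 8

Derivation:
Collision at t=2: particles 1 and 2 swap velocities; positions: p0=-3 p1=11 p2=11; velocities now: v0=-2 v1=-4 v2=-3
Advance to t=3 (no further collisions before then); velocities: v0=-2 v1=-4 v2=-3; positions = -5 7 8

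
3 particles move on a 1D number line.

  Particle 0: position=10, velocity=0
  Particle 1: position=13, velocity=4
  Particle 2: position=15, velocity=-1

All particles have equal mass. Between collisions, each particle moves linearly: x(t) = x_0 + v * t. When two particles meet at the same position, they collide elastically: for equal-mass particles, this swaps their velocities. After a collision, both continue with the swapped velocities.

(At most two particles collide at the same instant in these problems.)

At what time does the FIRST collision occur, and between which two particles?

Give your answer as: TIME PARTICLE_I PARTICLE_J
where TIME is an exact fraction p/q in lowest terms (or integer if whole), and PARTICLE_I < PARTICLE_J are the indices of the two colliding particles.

Pair (0,1): pos 10,13 vel 0,4 -> not approaching (rel speed -4 <= 0)
Pair (1,2): pos 13,15 vel 4,-1 -> gap=2, closing at 5/unit, collide at t=2/5
Earliest collision: t=2/5 between 1 and 2

Answer: 2/5 1 2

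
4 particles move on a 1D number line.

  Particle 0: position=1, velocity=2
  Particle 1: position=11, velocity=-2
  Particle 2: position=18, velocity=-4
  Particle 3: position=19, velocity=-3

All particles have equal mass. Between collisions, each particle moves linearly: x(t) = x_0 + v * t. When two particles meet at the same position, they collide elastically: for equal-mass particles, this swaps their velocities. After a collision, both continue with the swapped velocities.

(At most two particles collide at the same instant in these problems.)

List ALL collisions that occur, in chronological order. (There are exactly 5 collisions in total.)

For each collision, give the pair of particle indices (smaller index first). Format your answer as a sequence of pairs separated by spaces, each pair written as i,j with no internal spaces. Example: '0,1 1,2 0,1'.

Answer: 0,1 1,2 0,1 2,3 1,2

Derivation:
Collision at t=5/2: particles 0 and 1 swap velocities; positions: p0=6 p1=6 p2=8 p3=23/2; velocities now: v0=-2 v1=2 v2=-4 v3=-3
Collision at t=17/6: particles 1 and 2 swap velocities; positions: p0=16/3 p1=20/3 p2=20/3 p3=21/2; velocities now: v0=-2 v1=-4 v2=2 v3=-3
Collision at t=7/2: particles 0 and 1 swap velocities; positions: p0=4 p1=4 p2=8 p3=17/2; velocities now: v0=-4 v1=-2 v2=2 v3=-3
Collision at t=18/5: particles 2 and 3 swap velocities; positions: p0=18/5 p1=19/5 p2=41/5 p3=41/5; velocities now: v0=-4 v1=-2 v2=-3 v3=2
Collision at t=8: particles 1 and 2 swap velocities; positions: p0=-14 p1=-5 p2=-5 p3=17; velocities now: v0=-4 v1=-3 v2=-2 v3=2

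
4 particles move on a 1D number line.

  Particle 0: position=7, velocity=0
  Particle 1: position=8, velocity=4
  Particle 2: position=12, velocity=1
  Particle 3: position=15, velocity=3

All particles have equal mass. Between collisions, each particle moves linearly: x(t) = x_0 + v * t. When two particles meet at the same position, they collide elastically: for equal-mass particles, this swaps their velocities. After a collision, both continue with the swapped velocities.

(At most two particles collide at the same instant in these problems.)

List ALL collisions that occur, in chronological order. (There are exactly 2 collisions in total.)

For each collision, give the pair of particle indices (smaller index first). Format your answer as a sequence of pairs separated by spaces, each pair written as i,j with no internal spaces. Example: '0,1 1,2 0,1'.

Collision at t=4/3: particles 1 and 2 swap velocities; positions: p0=7 p1=40/3 p2=40/3 p3=19; velocities now: v0=0 v1=1 v2=4 v3=3
Collision at t=7: particles 2 and 3 swap velocities; positions: p0=7 p1=19 p2=36 p3=36; velocities now: v0=0 v1=1 v2=3 v3=4

Answer: 1,2 2,3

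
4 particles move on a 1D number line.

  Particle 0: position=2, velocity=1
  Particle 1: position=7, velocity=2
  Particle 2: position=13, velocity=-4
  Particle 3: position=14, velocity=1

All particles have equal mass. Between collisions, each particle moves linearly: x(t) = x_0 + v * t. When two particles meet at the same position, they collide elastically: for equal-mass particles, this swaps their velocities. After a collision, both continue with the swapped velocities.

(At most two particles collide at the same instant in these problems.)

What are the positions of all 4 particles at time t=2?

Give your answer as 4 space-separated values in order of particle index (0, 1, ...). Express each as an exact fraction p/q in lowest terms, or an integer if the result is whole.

Answer: 4 5 11 16

Derivation:
Collision at t=1: particles 1 and 2 swap velocities; positions: p0=3 p1=9 p2=9 p3=15; velocities now: v0=1 v1=-4 v2=2 v3=1
Advance to t=2 (no further collisions before then); velocities: v0=1 v1=-4 v2=2 v3=1; positions = 4 5 11 16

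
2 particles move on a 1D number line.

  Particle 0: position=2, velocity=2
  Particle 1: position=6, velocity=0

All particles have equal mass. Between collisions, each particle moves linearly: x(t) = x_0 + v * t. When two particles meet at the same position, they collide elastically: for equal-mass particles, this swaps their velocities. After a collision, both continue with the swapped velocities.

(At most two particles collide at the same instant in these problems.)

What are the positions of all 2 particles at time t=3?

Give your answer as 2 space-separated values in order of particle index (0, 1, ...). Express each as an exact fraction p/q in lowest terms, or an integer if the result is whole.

Collision at t=2: particles 0 and 1 swap velocities; positions: p0=6 p1=6; velocities now: v0=0 v1=2
Advance to t=3 (no further collisions before then); velocities: v0=0 v1=2; positions = 6 8

Answer: 6 8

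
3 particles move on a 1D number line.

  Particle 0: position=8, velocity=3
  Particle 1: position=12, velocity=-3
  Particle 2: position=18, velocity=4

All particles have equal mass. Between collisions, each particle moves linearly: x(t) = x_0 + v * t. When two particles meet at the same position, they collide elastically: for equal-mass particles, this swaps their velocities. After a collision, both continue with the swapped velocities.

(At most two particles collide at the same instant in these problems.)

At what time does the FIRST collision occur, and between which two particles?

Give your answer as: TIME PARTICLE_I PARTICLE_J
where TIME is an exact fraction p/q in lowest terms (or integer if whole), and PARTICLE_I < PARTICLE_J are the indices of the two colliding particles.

Answer: 2/3 0 1

Derivation:
Pair (0,1): pos 8,12 vel 3,-3 -> gap=4, closing at 6/unit, collide at t=2/3
Pair (1,2): pos 12,18 vel -3,4 -> not approaching (rel speed -7 <= 0)
Earliest collision: t=2/3 between 0 and 1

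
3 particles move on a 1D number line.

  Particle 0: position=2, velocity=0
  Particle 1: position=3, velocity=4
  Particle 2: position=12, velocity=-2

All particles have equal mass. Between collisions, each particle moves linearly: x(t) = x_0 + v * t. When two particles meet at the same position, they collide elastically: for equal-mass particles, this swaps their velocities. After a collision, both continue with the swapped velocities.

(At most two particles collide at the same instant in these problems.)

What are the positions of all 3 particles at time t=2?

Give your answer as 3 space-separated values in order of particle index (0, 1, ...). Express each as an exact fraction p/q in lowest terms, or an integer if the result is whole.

Collision at t=3/2: particles 1 and 2 swap velocities; positions: p0=2 p1=9 p2=9; velocities now: v0=0 v1=-2 v2=4
Advance to t=2 (no further collisions before then); velocities: v0=0 v1=-2 v2=4; positions = 2 8 11

Answer: 2 8 11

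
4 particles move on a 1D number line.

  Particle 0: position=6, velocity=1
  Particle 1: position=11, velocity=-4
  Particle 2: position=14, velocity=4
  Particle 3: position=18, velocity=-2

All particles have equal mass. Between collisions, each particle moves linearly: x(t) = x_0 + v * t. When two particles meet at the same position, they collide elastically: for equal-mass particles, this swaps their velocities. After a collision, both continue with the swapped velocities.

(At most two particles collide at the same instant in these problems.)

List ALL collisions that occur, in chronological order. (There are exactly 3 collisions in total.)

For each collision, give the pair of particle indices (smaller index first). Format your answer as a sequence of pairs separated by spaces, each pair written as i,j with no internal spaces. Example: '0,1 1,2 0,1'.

Answer: 2,3 0,1 1,2

Derivation:
Collision at t=2/3: particles 2 and 3 swap velocities; positions: p0=20/3 p1=25/3 p2=50/3 p3=50/3; velocities now: v0=1 v1=-4 v2=-2 v3=4
Collision at t=1: particles 0 and 1 swap velocities; positions: p0=7 p1=7 p2=16 p3=18; velocities now: v0=-4 v1=1 v2=-2 v3=4
Collision at t=4: particles 1 and 2 swap velocities; positions: p0=-5 p1=10 p2=10 p3=30; velocities now: v0=-4 v1=-2 v2=1 v3=4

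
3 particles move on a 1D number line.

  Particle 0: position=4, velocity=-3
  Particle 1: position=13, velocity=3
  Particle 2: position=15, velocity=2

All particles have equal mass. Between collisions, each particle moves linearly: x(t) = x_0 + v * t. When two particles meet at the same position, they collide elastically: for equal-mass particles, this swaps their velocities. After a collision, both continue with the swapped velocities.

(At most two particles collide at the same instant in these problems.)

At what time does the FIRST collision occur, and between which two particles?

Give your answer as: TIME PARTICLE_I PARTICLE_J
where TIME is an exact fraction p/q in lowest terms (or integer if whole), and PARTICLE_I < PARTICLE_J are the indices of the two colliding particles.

Answer: 2 1 2

Derivation:
Pair (0,1): pos 4,13 vel -3,3 -> not approaching (rel speed -6 <= 0)
Pair (1,2): pos 13,15 vel 3,2 -> gap=2, closing at 1/unit, collide at t=2
Earliest collision: t=2 between 1 and 2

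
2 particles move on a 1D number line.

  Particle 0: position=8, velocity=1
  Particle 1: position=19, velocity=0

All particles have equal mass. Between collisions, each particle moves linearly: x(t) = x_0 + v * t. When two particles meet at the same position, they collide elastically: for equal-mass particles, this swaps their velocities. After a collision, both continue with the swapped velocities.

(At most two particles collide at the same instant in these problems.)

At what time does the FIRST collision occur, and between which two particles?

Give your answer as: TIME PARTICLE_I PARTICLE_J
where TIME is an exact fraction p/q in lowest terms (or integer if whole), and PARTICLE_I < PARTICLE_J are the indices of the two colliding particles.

Pair (0,1): pos 8,19 vel 1,0 -> gap=11, closing at 1/unit, collide at t=11
Earliest collision: t=11 between 0 and 1

Answer: 11 0 1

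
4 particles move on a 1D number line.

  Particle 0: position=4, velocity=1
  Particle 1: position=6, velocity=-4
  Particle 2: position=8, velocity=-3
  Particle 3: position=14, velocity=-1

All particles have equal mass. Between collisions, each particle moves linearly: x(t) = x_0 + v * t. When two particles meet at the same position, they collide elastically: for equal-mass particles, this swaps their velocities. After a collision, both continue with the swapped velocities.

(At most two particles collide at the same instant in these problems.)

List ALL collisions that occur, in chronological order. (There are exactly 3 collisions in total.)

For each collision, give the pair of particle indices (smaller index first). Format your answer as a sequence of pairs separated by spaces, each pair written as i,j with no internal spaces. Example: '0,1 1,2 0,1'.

Collision at t=2/5: particles 0 and 1 swap velocities; positions: p0=22/5 p1=22/5 p2=34/5 p3=68/5; velocities now: v0=-4 v1=1 v2=-3 v3=-1
Collision at t=1: particles 1 and 2 swap velocities; positions: p0=2 p1=5 p2=5 p3=13; velocities now: v0=-4 v1=-3 v2=1 v3=-1
Collision at t=5: particles 2 and 3 swap velocities; positions: p0=-14 p1=-7 p2=9 p3=9; velocities now: v0=-4 v1=-3 v2=-1 v3=1

Answer: 0,1 1,2 2,3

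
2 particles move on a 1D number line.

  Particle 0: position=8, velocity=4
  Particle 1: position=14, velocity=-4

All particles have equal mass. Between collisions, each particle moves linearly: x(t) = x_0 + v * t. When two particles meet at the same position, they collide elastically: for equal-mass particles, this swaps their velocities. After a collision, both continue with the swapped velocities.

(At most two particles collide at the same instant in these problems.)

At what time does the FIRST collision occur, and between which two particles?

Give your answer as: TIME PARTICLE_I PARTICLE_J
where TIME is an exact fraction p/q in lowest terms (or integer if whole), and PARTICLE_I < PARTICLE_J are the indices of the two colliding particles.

Pair (0,1): pos 8,14 vel 4,-4 -> gap=6, closing at 8/unit, collide at t=3/4
Earliest collision: t=3/4 between 0 and 1

Answer: 3/4 0 1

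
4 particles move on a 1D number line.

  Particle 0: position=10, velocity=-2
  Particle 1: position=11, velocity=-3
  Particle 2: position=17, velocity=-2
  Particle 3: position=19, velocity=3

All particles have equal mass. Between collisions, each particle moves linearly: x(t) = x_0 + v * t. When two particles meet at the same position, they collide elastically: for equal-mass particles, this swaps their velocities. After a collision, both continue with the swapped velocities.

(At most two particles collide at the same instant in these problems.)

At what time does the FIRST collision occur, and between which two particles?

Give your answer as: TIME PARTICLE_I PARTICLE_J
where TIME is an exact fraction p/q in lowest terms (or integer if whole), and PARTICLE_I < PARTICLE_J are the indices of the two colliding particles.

Answer: 1 0 1

Derivation:
Pair (0,1): pos 10,11 vel -2,-3 -> gap=1, closing at 1/unit, collide at t=1
Pair (1,2): pos 11,17 vel -3,-2 -> not approaching (rel speed -1 <= 0)
Pair (2,3): pos 17,19 vel -2,3 -> not approaching (rel speed -5 <= 0)
Earliest collision: t=1 between 0 and 1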